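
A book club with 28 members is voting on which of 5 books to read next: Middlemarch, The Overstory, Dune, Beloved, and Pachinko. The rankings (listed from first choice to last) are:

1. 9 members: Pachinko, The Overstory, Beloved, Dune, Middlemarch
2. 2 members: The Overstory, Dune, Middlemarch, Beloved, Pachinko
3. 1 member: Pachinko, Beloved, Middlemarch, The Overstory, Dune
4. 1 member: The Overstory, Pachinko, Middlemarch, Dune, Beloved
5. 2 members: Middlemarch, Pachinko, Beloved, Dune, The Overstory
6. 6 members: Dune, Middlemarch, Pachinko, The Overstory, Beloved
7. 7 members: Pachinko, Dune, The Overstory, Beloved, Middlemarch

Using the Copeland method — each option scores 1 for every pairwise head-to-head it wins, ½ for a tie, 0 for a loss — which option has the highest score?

Pachinko

Middlemarch: loses to The Overstory, Dune, Beloved, and Pachinko → score 0.
The Overstory: beats Middlemarch and Beloved; loses to Dune and Pachinko → score 2.
Dune: beats Middlemarch, The Overstory, and Beloved; loses to Pachinko → score 3.
Beloved: beats Middlemarch; loses to The Overstory, Dune, and Pachinko → score 1.
Pachinko: beats Middlemarch, The Overstory, Dune, and Beloved → score 4.
Pachinko has the best pairwise record.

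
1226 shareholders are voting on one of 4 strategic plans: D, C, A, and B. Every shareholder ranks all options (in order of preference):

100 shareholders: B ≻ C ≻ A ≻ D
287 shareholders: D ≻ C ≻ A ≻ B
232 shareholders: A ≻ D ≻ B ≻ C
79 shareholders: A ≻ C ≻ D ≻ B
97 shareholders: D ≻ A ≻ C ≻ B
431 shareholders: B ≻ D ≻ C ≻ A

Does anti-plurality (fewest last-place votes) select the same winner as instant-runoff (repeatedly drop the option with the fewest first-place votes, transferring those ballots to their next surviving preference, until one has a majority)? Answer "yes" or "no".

Anti-plurality — last-place votes: D 100, C 232, A 431, B 463. Winner: D.
Instant-runoff — R1 D 384, C 0, A 311, B 531 (C out); R2 D 384, A 311, B 531 (A out); R3 D 695, B 531 (D winner). Winner: D.
The two methods agree.

yes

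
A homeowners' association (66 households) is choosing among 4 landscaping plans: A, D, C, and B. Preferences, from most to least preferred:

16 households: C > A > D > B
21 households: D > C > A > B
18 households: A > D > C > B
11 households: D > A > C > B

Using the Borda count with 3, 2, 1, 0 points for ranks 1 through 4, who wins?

A: 16·2 + 21·1 + 18·3 + 11·2 = 129
D: 16·1 + 21·3 + 18·2 + 11·3 = 148
C: 16·3 + 21·2 + 18·1 + 11·1 = 119
B: 16·0 + 21·0 + 18·0 + 11·0 = 0
D has the highest Borda score (148).

D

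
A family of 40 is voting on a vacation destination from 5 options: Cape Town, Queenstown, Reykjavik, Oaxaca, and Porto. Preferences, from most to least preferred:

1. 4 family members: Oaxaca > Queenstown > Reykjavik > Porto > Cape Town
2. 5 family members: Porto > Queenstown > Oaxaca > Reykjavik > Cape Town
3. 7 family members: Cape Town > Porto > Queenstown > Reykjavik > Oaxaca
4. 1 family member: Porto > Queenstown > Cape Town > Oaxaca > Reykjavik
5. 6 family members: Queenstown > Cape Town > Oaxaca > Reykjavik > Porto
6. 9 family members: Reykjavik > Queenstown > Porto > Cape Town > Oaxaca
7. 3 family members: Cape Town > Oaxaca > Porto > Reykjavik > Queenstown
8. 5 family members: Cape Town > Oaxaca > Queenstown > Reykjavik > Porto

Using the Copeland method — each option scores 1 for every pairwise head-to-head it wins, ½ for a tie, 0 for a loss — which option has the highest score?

Cape Town: beats Reykjavik, Oaxaca, and Porto; loses to Queenstown → score 3.
Queenstown: beats Cape Town, Reykjavik, Oaxaca, and Porto → score 4.
Reykjavik: beats Porto; loses to Cape Town, Queenstown, and Oaxaca → score 1.
Oaxaca: beats Reykjavik; loses to Cape Town, Queenstown, and Porto → score 1.
Porto: beats Oaxaca; loses to Cape Town, Queenstown, and Reykjavik → score 1.
Queenstown has the best pairwise record.

Queenstown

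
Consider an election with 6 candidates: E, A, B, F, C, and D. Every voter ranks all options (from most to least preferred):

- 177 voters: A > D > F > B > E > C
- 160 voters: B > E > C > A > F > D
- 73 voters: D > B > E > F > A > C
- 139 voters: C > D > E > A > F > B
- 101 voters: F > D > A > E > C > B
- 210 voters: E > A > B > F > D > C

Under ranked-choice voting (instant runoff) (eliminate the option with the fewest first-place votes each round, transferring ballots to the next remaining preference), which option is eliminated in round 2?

F

Round 1: E 210, A 177, B 160, F 101, C 139, D 73. Eliminate D.
Round 2: E 210, A 177, B 233, F 101, C 139. Eliminate F.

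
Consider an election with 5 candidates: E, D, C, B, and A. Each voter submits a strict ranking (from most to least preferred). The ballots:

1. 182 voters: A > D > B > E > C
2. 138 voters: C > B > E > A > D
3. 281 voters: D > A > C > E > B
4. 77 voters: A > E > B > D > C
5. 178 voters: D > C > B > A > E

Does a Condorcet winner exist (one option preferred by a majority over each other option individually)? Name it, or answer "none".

D

D vs E: 641–215 for D.
D vs C: 718–138 for D.
D vs B: 641–215 for D.
D vs A: 459–397 for D.
D beats every other option head-to-head.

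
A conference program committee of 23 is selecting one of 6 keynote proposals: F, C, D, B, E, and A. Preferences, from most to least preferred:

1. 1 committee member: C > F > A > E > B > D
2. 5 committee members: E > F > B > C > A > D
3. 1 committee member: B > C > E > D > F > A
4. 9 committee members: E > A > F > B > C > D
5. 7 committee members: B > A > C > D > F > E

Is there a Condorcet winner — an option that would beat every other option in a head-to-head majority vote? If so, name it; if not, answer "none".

E vs F: 15–8 for E.
E vs C: 14–9 for E.
E vs D: 16–7 for E.
E vs B: 15–8 for E.
E vs A: 15–8 for E.
E beats every other option head-to-head.

E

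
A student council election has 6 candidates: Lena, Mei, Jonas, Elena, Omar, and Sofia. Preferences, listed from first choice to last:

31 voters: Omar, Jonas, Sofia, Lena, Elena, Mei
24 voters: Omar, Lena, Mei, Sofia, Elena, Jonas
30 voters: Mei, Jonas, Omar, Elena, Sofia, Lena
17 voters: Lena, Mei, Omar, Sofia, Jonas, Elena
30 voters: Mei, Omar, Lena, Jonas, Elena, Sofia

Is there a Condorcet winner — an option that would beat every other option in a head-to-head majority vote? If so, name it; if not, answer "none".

none

Checking pairwise contests:
Omar beats Lena 115–17.
Lena beats Mei 72–60.
Lena beats Jonas 71–61.
Lena beats Elena 102–30.
Mei beats Omar 77–55.
Lena beats Sofia 71–61.
Every option loses at least one head-to-head, so there is no Condorcet winner.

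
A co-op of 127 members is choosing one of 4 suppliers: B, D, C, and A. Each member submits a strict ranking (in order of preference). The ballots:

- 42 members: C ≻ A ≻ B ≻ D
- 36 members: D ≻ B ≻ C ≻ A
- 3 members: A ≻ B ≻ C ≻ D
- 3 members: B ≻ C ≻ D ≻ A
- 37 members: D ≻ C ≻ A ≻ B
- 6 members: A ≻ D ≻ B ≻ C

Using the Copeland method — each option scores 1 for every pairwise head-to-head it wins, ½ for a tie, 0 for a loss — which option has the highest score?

D

B: loses to D, C, and A → score 0.
D: beats B, C, and A → score 3.
C: beats B and A; loses to D → score 2.
A: beats B; loses to D and C → score 1.
D has the best pairwise record.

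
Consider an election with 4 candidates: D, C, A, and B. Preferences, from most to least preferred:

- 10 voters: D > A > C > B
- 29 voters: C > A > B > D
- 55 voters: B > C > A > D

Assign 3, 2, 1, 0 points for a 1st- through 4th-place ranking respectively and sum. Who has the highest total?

C

D: 10·3 + 29·0 + 55·0 = 30
C: 10·1 + 29·3 + 55·2 = 207
A: 10·2 + 29·2 + 55·1 = 133
B: 10·0 + 29·1 + 55·3 = 194
C has the highest Borda score (207).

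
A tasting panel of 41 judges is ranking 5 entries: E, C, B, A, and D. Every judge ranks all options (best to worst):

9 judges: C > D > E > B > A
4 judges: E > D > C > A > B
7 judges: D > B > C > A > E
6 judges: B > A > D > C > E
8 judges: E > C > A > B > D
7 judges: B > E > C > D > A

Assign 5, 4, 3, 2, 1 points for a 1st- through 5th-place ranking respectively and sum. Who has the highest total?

E: 9·3 + 4·5 + 7·1 + 6·1 + 8·5 + 7·4 = 128
C: 9·5 + 4·3 + 7·3 + 6·2 + 8·4 + 7·3 = 143
B: 9·2 + 4·1 + 7·4 + 6·5 + 8·2 + 7·5 = 131
A: 9·1 + 4·2 + 7·2 + 6·4 + 8·3 + 7·1 = 86
D: 9·4 + 4·4 + 7·5 + 6·3 + 8·1 + 7·2 = 127
C has the highest Borda score (143).

C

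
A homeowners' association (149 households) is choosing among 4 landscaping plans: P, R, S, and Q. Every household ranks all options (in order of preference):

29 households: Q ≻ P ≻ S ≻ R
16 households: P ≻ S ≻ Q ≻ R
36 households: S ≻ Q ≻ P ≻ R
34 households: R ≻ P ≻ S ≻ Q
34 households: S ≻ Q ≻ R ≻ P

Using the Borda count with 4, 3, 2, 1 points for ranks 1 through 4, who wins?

S

P: 29·3 + 16·4 + 36·2 + 34·3 + 34·1 = 359
R: 29·1 + 16·1 + 36·1 + 34·4 + 34·2 = 285
S: 29·2 + 16·3 + 36·4 + 34·2 + 34·4 = 454
Q: 29·4 + 16·2 + 36·3 + 34·1 + 34·3 = 392
S has the highest Borda score (454).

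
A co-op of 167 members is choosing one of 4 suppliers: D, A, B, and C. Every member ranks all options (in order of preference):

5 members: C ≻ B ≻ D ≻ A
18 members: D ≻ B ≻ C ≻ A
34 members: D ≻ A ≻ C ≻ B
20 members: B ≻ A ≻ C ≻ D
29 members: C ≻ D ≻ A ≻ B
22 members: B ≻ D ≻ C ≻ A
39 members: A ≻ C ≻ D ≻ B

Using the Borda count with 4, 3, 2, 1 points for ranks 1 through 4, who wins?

D

D: 5·2 + 18·4 + 34·4 + 20·1 + 29·3 + 22·3 + 39·2 = 469
A: 5·1 + 18·1 + 34·3 + 20·3 + 29·2 + 22·1 + 39·4 = 421
B: 5·3 + 18·3 + 34·1 + 20·4 + 29·1 + 22·4 + 39·1 = 339
C: 5·4 + 18·2 + 34·2 + 20·2 + 29·4 + 22·2 + 39·3 = 441
D has the highest Borda score (469).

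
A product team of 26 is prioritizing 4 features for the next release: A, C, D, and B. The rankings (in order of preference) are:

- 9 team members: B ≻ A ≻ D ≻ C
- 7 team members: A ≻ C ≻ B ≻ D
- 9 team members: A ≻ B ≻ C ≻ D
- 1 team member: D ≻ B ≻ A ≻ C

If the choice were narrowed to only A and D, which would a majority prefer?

Voters preferring A to D: 25; preferring D to A: 1.
A wins the head-to-head.

A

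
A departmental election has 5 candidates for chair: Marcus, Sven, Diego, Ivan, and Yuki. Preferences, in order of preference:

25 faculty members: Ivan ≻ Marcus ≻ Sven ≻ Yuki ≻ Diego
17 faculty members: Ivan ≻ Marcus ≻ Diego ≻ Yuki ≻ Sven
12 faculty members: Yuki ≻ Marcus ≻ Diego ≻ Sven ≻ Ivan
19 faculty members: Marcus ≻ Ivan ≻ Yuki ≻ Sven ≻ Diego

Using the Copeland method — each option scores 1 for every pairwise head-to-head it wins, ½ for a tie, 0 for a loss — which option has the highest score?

Ivan

Marcus: beats Sven, Diego, and Yuki; loses to Ivan → score 3.
Sven: beats Diego; loses to Marcus, Ivan, and Yuki → score 1.
Diego: loses to Marcus, Sven, Ivan, and Yuki → score 0.
Ivan: beats Marcus, Sven, Diego, and Yuki → score 4.
Yuki: beats Sven and Diego; loses to Marcus and Ivan → score 2.
Ivan has the best pairwise record.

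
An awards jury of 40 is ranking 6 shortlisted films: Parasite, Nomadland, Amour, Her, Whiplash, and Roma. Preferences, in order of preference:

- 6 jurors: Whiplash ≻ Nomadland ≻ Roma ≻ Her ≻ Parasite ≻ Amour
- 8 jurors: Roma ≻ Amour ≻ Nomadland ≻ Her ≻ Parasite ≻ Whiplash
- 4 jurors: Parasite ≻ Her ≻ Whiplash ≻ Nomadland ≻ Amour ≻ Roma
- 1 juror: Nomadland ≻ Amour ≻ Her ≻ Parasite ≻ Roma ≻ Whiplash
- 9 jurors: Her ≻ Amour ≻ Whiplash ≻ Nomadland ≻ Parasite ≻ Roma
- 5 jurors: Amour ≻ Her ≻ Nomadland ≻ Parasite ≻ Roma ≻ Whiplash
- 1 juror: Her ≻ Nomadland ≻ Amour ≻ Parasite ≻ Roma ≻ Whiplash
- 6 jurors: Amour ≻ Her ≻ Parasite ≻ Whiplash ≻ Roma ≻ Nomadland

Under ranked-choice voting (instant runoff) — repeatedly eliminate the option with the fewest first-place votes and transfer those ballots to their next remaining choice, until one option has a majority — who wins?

Her

Round 1: Parasite 4, Nomadland 1, Amour 11, Her 10, Whiplash 6, Roma 8. Eliminate Nomadland.
Round 2: Parasite 4, Amour 12, Her 10, Whiplash 6, Roma 8. Eliminate Parasite.
Round 3: Amour 12, Her 14, Whiplash 6, Roma 8. Eliminate Whiplash.
Round 4: Amour 12, Her 14, Roma 14. Eliminate Amour.
Round 5: Her 26, Roma 14. Her has a majority.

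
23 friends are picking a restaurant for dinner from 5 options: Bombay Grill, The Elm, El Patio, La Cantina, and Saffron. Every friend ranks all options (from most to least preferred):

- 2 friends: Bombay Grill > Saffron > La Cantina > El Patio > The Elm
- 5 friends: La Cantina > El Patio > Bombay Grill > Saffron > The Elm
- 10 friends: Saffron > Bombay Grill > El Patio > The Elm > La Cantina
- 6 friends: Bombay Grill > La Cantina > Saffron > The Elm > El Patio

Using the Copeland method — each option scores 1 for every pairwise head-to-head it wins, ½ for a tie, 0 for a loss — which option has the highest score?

Bombay Grill: beats The Elm, El Patio, La Cantina, and Saffron → score 4.
The Elm: loses to Bombay Grill, El Patio, La Cantina, and Saffron → score 0.
El Patio: beats The Elm; loses to Bombay Grill, La Cantina, and Saffron → score 1.
La Cantina: beats The Elm and El Patio; loses to Bombay Grill and Saffron → score 2.
Saffron: beats The Elm, El Patio, and La Cantina; loses to Bombay Grill → score 3.
Bombay Grill has the best pairwise record.

Bombay Grill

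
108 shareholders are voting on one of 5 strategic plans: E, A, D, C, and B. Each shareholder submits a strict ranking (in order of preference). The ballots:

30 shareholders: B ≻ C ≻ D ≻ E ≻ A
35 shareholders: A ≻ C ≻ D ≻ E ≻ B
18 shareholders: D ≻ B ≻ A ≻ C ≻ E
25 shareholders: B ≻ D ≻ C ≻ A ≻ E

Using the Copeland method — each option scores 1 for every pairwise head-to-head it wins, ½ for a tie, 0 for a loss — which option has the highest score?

B

E: loses to A, D, C, and B → score 0.
A: beats E; loses to D, C, and B → score 1.
D: beats E and A; loses to C and B → score 2.
C: beats E, A, and D; loses to B → score 3.
B: beats E, A, D, and C → score 4.
B has the best pairwise record.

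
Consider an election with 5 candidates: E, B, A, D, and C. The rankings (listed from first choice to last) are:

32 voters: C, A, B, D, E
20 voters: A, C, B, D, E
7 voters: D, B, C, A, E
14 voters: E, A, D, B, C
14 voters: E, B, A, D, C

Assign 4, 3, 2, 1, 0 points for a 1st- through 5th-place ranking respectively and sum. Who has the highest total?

A

E: 32·0 + 20·0 + 7·0 + 14·4 + 14·4 = 112
B: 32·2 + 20·2 + 7·3 + 14·1 + 14·3 = 181
A: 32·3 + 20·4 + 7·1 + 14·3 + 14·2 = 253
D: 32·1 + 20·1 + 7·4 + 14·2 + 14·1 = 122
C: 32·4 + 20·3 + 7·2 + 14·0 + 14·0 = 202
A has the highest Borda score (253).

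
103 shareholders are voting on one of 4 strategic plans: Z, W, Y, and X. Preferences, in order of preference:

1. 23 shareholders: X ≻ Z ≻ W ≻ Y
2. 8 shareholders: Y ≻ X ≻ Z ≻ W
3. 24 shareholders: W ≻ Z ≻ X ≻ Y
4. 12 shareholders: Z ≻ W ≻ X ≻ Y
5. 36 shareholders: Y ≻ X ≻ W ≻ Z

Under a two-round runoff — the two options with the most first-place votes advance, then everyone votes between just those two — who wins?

Round 1 first-place votes: Z 12, W 24, Y 44, X 23.
Y and W advance.
Runoff: Y is preferred to W by 44 voters; W by 59.
W wins the runoff.

W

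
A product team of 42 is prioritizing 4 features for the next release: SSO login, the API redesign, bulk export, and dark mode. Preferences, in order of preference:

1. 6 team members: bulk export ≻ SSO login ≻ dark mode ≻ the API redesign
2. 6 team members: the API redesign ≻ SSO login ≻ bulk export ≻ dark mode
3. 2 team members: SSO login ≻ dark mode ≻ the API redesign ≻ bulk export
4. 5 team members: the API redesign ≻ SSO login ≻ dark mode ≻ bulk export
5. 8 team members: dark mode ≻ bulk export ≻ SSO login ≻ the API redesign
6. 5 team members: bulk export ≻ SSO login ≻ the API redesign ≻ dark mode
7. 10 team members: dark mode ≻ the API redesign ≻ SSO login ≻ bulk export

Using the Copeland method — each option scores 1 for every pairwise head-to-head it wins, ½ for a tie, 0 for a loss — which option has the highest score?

SSO login

SSO login: beats bulk export and dark mode; ties the API redesign → score 2.5.
the API redesign: beats bulk export; ties SSO login; loses to dark mode → score 1.5.
bulk export: loses to SSO login, the API redesign, and dark mode → score 0.
dark mode: beats the API redesign and bulk export; loses to SSO login → score 2.
SSO login has the best pairwise record.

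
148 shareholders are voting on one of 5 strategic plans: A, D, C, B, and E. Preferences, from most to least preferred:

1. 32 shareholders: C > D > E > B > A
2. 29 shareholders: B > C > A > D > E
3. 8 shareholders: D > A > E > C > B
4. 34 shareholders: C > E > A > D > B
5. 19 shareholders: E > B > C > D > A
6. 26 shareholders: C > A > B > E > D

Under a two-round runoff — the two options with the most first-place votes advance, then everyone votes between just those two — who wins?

Round 1 first-place votes: A 0, D 8, C 92, B 29, E 19.
C and B advance.
Runoff: C is preferred to B by 100 voters; B by 48.
C wins the runoff.

C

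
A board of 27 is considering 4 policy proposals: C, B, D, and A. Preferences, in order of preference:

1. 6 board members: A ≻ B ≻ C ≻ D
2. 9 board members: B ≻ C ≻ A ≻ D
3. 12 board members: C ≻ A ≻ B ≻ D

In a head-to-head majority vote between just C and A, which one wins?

C

Voters preferring C to A: 21; preferring A to C: 6.
C wins the head-to-head.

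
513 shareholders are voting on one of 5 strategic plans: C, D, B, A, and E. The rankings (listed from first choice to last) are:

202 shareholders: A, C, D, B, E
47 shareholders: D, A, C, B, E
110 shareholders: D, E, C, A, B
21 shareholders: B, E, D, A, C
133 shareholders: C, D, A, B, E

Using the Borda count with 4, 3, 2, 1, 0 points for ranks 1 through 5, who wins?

C: 202·3 + 47·2 + 110·2 + 21·0 + 133·4 = 1452
D: 202·2 + 47·4 + 110·4 + 21·2 + 133·3 = 1473
B: 202·1 + 47·1 + 110·0 + 21·4 + 133·1 = 466
A: 202·4 + 47·3 + 110·1 + 21·1 + 133·2 = 1346
E: 202·0 + 47·0 + 110·3 + 21·3 + 133·0 = 393
D has the highest Borda score (1473).

D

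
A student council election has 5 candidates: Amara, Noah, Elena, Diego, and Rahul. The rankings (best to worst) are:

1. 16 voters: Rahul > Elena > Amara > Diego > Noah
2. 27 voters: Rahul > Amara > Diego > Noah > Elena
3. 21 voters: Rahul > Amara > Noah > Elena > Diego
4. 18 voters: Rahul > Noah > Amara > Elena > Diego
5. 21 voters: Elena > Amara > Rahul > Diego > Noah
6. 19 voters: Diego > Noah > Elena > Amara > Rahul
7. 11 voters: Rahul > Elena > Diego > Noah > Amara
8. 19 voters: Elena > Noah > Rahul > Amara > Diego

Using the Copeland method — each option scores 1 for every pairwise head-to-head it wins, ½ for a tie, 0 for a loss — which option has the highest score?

Amara: beats Noah and Diego; loses to Elena and Rahul → score 2.
Noah: beats Elena; loses to Amara, Diego, and Rahul → score 1.
Elena: beats Amara and Diego; loses to Noah and Rahul → score 2.
Diego: beats Noah; loses to Amara, Elena, and Rahul → score 1.
Rahul: beats Amara, Noah, Elena, and Diego → score 4.
Rahul has the best pairwise record.

Rahul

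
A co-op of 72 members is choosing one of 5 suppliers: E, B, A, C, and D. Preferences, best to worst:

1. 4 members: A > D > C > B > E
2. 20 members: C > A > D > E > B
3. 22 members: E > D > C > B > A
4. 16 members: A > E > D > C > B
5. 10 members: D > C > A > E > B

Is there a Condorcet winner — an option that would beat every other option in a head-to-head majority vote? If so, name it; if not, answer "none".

Checking pairwise contests:
A beats E 50–22.
E beats B 68–4.
C beats A 52–20.
E beats C 38–34.
E beats D 38–34.
Every option loses at least one head-to-head, so there is no Condorcet winner.

none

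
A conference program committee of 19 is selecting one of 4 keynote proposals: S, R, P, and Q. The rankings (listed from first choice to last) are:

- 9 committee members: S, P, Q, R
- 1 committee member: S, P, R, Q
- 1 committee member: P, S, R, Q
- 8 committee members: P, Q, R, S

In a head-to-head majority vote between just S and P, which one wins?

Voters preferring S to P: 10; preferring P to S: 9.
S wins the head-to-head.

S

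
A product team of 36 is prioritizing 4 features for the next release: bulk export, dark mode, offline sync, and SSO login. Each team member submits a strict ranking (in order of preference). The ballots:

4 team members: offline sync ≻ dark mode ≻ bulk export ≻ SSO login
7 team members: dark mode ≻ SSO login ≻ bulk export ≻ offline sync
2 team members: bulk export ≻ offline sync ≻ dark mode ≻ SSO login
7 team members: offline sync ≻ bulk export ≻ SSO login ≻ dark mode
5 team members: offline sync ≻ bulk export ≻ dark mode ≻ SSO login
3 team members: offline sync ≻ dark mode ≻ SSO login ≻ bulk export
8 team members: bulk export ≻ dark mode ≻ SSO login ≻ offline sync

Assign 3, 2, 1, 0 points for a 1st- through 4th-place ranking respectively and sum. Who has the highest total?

bulk export: 4·1 + 7·1 + 2·3 + 7·2 + 5·2 + 3·0 + 8·3 = 65
dark mode: 4·2 + 7·3 + 2·1 + 7·0 + 5·1 + 3·2 + 8·2 = 58
offline sync: 4·3 + 7·0 + 2·2 + 7·3 + 5·3 + 3·3 + 8·0 = 61
SSO login: 4·0 + 7·2 + 2·0 + 7·1 + 5·0 + 3·1 + 8·1 = 32
bulk export has the highest Borda score (65).

bulk export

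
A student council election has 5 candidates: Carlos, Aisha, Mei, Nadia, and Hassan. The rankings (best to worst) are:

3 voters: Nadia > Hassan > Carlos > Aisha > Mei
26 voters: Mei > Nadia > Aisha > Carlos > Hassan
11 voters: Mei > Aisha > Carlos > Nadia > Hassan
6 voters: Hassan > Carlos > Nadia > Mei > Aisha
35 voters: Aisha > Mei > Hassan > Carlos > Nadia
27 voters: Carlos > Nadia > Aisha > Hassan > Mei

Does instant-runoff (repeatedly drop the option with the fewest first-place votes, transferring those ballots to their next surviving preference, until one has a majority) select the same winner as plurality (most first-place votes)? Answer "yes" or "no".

yes

Instant-runoff — R1 Carlos 27, Aisha 35, Mei 37, Nadia 3, Hassan 6 (Nadia out); R2 Carlos 27, Aisha 35, Mei 37, Hassan 9 (Hassan out); R3 Carlos 36, Aisha 35, Mei 37 (Aisha out); R4 Carlos 36, Mei 72 (Mei winner). Winner: Mei.
Plurality — first-place votes: Carlos 27, Aisha 35, Mei 37, Nadia 3, Hassan 6. Winner: Mei.
The two methods agree.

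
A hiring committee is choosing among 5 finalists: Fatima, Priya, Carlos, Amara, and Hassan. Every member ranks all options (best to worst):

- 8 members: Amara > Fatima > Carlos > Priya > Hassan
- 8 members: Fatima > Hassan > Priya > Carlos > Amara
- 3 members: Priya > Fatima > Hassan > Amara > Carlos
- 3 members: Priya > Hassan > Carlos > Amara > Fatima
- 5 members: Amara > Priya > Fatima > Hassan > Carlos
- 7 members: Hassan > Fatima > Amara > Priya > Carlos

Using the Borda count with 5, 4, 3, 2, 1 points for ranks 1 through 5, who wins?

Fatima: 8·4 + 8·5 + 3·4 + 3·1 + 5·3 + 7·4 = 130
Priya: 8·2 + 8·3 + 3·5 + 3·5 + 5·4 + 7·2 = 104
Carlos: 8·3 + 8·2 + 3·1 + 3·3 + 5·1 + 7·1 = 64
Amara: 8·5 + 8·1 + 3·2 + 3·2 + 5·5 + 7·3 = 106
Hassan: 8·1 + 8·4 + 3·3 + 3·4 + 5·2 + 7·5 = 106
Fatima has the highest Borda score (130).

Fatima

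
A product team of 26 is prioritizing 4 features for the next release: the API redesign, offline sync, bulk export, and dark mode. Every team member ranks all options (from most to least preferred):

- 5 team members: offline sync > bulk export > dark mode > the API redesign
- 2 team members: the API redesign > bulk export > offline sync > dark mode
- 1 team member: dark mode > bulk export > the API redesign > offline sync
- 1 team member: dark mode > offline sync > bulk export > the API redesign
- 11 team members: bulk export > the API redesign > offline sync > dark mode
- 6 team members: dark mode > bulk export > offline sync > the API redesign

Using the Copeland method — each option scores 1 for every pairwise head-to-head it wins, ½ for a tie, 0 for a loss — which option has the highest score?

bulk export

the API redesign: beats offline sync; ties dark mode; loses to bulk export → score 1.5.
offline sync: beats dark mode; loses to the API redesign and bulk export → score 1.
bulk export: beats the API redesign, offline sync, and dark mode → score 3.
dark mode: ties the API redesign; loses to offline sync and bulk export → score 0.5.
bulk export has the best pairwise record.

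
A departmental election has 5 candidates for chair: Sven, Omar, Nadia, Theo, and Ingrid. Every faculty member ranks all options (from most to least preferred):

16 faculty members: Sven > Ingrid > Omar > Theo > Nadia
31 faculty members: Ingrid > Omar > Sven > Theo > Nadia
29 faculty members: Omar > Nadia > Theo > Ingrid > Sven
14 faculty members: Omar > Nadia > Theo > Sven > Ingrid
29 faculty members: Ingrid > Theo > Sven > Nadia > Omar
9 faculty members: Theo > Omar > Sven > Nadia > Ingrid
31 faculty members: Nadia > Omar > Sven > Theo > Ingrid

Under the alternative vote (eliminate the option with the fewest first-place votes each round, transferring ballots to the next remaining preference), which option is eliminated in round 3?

Round 1: Sven 16, Omar 43, Nadia 31, Theo 9, Ingrid 60. Eliminate Theo.
Round 2: Sven 16, Omar 52, Nadia 31, Ingrid 60. Eliminate Sven.
Round 3: Omar 52, Nadia 31, Ingrid 76. Eliminate Nadia.

Nadia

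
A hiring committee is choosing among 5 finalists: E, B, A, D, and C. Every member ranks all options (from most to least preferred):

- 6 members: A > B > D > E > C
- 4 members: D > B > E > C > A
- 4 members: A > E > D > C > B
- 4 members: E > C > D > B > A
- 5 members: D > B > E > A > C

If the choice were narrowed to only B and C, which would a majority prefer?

B

Voters preferring B to C: 15; preferring C to B: 8.
B wins the head-to-head.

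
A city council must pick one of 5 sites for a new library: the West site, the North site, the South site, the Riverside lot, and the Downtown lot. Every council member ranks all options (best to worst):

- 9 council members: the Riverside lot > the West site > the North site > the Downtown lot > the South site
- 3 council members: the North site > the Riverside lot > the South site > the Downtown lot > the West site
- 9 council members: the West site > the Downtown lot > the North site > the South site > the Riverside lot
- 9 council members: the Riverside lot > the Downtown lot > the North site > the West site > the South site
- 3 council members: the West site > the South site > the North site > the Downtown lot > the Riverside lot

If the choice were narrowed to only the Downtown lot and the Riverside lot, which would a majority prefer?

Voters preferring the Downtown lot to the Riverside lot: 12; preferring the Riverside lot to the Downtown lot: 21.
the Riverside lot wins the head-to-head.

the Riverside lot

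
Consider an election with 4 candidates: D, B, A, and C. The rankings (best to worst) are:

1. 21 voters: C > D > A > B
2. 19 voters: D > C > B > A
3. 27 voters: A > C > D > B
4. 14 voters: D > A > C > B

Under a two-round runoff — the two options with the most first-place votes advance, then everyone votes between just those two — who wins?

D

Round 1 first-place votes: D 33, B 0, A 27, C 21.
D and A advance.
Runoff: D is preferred to A by 54 voters; A by 27.
D wins the runoff.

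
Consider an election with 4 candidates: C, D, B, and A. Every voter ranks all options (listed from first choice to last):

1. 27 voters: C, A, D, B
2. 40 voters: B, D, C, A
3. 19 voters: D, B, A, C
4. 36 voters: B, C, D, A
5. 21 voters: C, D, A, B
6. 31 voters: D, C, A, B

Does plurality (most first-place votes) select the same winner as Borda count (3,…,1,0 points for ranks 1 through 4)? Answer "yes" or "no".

no

Plurality — first-place votes: C 48, D 50, B 76, A 0. Winner: B.
Borda — scores: C 318, D 335, B 266, A 125. Winner: D.
The two methods disagree.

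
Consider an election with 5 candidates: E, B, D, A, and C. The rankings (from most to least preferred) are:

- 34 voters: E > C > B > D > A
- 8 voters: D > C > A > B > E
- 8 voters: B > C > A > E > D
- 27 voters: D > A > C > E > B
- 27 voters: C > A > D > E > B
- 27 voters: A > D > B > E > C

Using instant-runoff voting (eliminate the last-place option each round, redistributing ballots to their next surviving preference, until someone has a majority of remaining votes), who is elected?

C

Round 1: E 34, B 8, D 35, A 27, C 27. Eliminate B.
Round 2: E 34, D 35, A 27, C 35. Eliminate A.
Round 3: E 34, D 62, C 35. Eliminate E.
Round 4: D 62, C 69. C has a majority.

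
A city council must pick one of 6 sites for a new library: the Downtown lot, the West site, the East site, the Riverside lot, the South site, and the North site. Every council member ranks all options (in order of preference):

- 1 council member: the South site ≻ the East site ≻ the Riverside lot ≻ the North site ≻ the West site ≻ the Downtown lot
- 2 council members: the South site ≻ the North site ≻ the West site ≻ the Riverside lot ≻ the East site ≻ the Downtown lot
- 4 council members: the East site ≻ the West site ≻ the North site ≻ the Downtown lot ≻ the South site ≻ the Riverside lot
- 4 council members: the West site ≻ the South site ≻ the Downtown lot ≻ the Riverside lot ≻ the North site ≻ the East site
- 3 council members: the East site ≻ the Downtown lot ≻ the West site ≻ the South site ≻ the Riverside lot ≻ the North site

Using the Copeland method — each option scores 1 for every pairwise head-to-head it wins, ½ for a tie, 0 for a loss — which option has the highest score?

the Downtown lot: beats the Riverside lot; ties the South site and the North site; loses to the West site and the East site → score 2.
the West site: beats the Downtown lot, the Riverside lot, the South site, and the North site; loses to the East site → score 4.
the East site: beats the Downtown lot, the West site, the Riverside lot, and the North site; ties the South site → score 4.5.
the Riverside lot: beats the North site; loses to the Downtown lot, the West site, the East site, and the South site → score 1.
the South site: beats the Riverside lot and the North site; ties the Downtown lot and the East site; loses to the West site → score 3.
the North site: ties the Downtown lot; loses to the West site, the East site, the Riverside lot, and the South site → score 0.5.
the East site has the best pairwise record.

the East site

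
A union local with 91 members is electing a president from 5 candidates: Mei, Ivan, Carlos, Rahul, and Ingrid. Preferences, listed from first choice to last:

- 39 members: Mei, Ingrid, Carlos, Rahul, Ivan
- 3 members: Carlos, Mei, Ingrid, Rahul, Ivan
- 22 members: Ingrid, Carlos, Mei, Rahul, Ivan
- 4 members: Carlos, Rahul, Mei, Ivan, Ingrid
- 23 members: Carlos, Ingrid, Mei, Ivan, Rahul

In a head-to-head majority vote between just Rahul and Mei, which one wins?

Voters preferring Rahul to Mei: 4; preferring Mei to Rahul: 87.
Mei wins the head-to-head.

Mei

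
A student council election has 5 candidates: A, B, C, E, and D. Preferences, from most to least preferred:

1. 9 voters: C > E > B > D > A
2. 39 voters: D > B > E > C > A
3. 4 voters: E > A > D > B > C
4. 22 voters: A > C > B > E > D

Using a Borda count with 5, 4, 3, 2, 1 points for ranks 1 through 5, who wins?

B

A: 9·1 + 39·1 + 4·4 + 22·5 = 174
B: 9·3 + 39·4 + 4·2 + 22·3 = 257
C: 9·5 + 39·2 + 4·1 + 22·4 = 215
E: 9·4 + 39·3 + 4·5 + 22·2 = 217
D: 9·2 + 39·5 + 4·3 + 22·1 = 247
B has the highest Borda score (257).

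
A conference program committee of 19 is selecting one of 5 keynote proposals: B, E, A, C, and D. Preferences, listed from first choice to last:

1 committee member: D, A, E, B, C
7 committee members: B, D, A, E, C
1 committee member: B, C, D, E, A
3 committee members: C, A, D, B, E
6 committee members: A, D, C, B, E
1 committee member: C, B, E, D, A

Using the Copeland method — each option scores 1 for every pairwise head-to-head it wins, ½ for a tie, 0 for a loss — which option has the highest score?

B: beats E; loses to A, C, and D → score 1.
E: loses to B, A, C, and D → score 0.
A: beats B, E, and C; loses to D → score 3.
C: beats B and E; loses to A and D → score 2.
D: beats B, E, A, and C → score 4.
D has the best pairwise record.

D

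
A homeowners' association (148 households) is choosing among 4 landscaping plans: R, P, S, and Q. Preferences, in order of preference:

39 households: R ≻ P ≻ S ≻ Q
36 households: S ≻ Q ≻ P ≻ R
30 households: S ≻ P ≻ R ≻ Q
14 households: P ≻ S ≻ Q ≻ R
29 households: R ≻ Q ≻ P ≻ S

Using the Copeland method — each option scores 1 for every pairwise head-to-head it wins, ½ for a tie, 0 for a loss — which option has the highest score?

P

R: beats Q; loses to P and S → score 1.
P: beats R, S, and Q → score 3.
S: beats R and Q; loses to P → score 2.
Q: loses to R, P, and S → score 0.
P has the best pairwise record.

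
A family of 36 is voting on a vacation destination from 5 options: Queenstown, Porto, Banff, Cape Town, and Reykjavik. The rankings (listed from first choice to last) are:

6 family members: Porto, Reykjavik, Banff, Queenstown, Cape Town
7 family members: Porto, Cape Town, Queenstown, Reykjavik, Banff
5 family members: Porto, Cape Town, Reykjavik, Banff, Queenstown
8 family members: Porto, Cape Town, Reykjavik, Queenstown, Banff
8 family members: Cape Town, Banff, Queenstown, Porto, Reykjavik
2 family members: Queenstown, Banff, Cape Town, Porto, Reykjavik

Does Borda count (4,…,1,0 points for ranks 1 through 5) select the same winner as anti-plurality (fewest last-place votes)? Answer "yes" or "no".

yes

Borda — scores: Queenstown 52, Porto 114, Banff 47, Cape Town 96, Reykjavik 51. Winner: Porto.
Anti-plurality — last-place votes: Queenstown 5, Porto 0, Banff 15, Cape Town 6, Reykjavik 10. Winner: Porto.
The two methods agree.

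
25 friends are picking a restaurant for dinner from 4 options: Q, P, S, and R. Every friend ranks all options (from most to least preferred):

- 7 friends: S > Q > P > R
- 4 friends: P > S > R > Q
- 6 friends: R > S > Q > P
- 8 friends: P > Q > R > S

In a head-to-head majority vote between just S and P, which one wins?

S

Voters preferring S to P: 13; preferring P to S: 12.
S wins the head-to-head.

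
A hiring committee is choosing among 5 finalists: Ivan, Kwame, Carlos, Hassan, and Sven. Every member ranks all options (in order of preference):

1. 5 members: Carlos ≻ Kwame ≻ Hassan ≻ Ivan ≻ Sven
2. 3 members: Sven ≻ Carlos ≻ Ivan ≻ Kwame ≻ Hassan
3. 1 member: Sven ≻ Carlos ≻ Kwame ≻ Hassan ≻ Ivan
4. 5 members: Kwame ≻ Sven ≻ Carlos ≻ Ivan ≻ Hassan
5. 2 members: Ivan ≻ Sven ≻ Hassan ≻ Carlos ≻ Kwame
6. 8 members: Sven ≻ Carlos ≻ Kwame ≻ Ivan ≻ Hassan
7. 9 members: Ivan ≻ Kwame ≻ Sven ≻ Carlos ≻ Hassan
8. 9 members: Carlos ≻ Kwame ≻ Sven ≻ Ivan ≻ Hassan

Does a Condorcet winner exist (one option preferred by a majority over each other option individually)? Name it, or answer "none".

none

Checking pairwise contests:
Kwame beats Ivan 28–14.
Carlos beats Kwame 28–14.
Sven beats Carlos 28–14.
Ivan beats Hassan 36–6.
Kwame beats Sven 28–14.
Every option loses at least one head-to-head, so there is no Condorcet winner.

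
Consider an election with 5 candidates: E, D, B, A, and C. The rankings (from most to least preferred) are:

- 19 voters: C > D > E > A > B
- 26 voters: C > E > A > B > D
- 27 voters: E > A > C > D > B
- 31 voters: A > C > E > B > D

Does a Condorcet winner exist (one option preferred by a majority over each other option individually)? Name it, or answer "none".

none

Checking pairwise contests:
C beats E 76–27.
E beats D 84–19.
E beats B 103–0.
E beats A 72–31.
A beats C 58–45.
Every option loses at least one head-to-head, so there is no Condorcet winner.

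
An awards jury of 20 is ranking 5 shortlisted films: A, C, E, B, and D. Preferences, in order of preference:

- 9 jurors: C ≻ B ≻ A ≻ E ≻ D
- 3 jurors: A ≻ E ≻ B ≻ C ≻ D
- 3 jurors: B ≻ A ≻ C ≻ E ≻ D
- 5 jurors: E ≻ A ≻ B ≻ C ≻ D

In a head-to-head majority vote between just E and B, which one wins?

B

Voters preferring E to B: 8; preferring B to E: 12.
B wins the head-to-head.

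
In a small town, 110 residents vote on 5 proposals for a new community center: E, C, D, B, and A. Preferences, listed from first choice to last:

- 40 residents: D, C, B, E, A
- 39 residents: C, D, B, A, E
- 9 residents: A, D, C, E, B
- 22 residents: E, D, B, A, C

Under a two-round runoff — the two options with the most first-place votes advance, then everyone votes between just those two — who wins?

Round 1 first-place votes: E 22, C 39, D 40, B 0, A 9.
D and C advance.
Runoff: D is preferred to C by 71 voters; C by 39.
D wins the runoff.

D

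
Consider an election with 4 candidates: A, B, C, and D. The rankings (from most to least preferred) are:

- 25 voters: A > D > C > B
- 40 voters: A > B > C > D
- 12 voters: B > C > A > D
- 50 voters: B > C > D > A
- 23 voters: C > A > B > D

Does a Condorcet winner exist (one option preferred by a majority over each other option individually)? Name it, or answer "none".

none

Checking pairwise contests:
C beats A 85–65.
A beats B 88–62.
B beats C 102–48.
A beats D 100–50.
Every option loses at least one head-to-head, so there is no Condorcet winner.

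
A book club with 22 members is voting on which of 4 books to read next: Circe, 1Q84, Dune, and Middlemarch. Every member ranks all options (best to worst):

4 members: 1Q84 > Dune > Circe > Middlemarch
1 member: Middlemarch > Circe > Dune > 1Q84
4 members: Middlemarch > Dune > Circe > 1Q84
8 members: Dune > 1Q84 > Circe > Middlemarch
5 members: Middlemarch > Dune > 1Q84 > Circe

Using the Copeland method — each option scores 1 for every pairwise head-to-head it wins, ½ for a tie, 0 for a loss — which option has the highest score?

Circe: beats Middlemarch; loses to 1Q84 and Dune → score 1.
1Q84: beats Circe and Middlemarch; loses to Dune → score 2.
Dune: beats Circe, 1Q84, and Middlemarch → score 3.
Middlemarch: loses to Circe, 1Q84, and Dune → score 0.
Dune has the best pairwise record.

Dune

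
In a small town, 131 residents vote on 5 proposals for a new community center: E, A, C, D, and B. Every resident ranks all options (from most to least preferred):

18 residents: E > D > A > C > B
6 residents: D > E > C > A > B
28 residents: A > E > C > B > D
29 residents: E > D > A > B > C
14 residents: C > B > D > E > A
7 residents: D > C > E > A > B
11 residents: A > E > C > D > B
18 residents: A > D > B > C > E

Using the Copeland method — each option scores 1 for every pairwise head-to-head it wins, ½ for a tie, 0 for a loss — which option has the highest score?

E

E: beats A, C, D, and B → score 4.
A: beats C and B; loses to E and D → score 2.
C: beats B; loses to E, A, and D → score 1.
D: beats A, C, and B; loses to E → score 3.
B: loses to E, A, C, and D → score 0.
E has the best pairwise record.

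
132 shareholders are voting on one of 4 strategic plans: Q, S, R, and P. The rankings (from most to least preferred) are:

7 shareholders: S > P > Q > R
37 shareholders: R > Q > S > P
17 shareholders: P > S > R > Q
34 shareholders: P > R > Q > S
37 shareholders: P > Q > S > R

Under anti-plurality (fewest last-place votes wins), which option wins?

Q

Last-place votes: Q 17, S 34, R 44, P 37.
Q is ranked last by the fewest voters, so Q wins.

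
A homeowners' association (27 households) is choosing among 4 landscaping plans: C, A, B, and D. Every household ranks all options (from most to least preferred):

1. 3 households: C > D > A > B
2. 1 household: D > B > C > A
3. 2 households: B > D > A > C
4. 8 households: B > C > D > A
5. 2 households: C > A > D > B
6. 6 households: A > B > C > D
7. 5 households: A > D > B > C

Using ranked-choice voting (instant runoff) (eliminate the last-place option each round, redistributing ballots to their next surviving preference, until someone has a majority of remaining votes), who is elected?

Round 1: C 5, A 11, B 10, D 1. Eliminate D.
Round 2: C 5, A 11, B 11. Eliminate C.
Round 3: A 16, B 11. A has a majority.

A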